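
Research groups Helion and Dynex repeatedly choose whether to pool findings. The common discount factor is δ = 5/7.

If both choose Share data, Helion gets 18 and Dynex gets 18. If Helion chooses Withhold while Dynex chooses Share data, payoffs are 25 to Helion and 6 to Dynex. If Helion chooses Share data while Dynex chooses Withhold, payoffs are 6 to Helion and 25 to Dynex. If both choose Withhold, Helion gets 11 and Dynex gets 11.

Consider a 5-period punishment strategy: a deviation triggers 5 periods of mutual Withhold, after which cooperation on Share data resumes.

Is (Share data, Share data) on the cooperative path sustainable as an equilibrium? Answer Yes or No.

Comparing payoff streams over the 6 periods until play realigns: cooperate → 18(1+δ+…+δ^5); deviate → 25 + 11(δ+…+δ^5).
Cooperation is sustained iff (18−11)(δ+…+δ^5) ≥ 25−18.
δ+…+δ^5 = 5/7·(1−(5/7)^5)/(1−5/7) = 2.0352, and (25−18)/(18−11) = 1.0000.
2.0352 ≥ 1.0000, so cooperation is sustainable.

Yes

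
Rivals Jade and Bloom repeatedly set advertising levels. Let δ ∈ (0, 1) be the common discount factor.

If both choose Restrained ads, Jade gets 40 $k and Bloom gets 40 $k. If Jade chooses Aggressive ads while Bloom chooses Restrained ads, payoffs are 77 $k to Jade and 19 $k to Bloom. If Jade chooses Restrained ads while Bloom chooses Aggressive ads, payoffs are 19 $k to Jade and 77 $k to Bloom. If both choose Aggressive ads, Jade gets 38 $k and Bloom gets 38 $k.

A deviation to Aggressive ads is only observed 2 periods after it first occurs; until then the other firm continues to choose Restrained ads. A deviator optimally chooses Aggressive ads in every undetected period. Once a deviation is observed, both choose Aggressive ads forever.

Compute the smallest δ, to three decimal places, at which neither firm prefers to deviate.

0.974

The best deviation is to choose Aggressive ads for all 2 undetected periods, earning 77 each, then 38 forever once detected.
Deviation value: 77(1−δ^2)/(1−δ) + 38δ^2/(1−δ); cooperation value: 40/(1−δ).
IC: 40 ≥ 77(1−δ^2) + 38δ^2 = 77 − 39δ^2.
So δ^2 ≥ 37/39, giving δ ≥ (37/39)^(1/2) ≈ 0.974.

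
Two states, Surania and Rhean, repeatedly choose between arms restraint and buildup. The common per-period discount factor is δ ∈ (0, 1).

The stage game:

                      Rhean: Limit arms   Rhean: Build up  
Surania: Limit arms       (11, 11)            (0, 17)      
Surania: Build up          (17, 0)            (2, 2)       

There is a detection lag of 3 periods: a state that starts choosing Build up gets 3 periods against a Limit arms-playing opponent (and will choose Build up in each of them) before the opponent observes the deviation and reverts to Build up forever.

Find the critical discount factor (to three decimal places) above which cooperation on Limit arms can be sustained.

A deviator earns 17 for 3 periods, then 2 forever; cooperating earns 11 forever. Multiplying the IC by (1−δ):
11 ≥ 17(1−δ^3) + 2δ^3, so 15·δ^3 ≥ 6 and δ^3 ≥ 2/5.
δ ≥ (2/5)^(1/3) ≈ 0.737.

0.737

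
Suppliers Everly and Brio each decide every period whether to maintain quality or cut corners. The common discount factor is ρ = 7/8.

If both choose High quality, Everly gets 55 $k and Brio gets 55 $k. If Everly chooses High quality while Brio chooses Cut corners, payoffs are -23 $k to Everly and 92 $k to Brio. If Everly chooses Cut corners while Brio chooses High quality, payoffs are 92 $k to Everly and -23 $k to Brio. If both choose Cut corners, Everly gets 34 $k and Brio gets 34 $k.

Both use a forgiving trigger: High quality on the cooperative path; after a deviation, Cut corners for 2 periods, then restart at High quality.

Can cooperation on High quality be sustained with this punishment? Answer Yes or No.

A one-shot deviation gives 92 now, then 34 for 2 periods, then back to 55.
Gain from deviating: (92−55) today; loss: (55−34) in each of the next 2 periods.
No-deviation condition: (55−34)(ρ+…+ρ^2) ≥ 92−55, i.e. ρ+…+ρ^2 ≥ 37/21.
At ρ = 7/8: ρ+…+ρ^2 = 1.6406 < 1.7619.
So cooperation is not sustainable.

No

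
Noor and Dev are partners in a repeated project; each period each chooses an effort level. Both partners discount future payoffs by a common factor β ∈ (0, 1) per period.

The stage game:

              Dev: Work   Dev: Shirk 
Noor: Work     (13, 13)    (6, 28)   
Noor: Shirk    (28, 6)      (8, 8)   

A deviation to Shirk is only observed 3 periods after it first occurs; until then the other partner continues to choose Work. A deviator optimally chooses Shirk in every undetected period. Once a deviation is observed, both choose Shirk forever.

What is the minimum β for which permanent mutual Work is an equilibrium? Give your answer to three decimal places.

The best deviation is to choose Shirk for all 3 undetected periods, earning 28 each, then 8 forever once detected.
Deviation value: 28(1−β^3)/(1−β) + 8β^3/(1−β); cooperation value: 13/(1−β).
IC: 13 ≥ 28(1−β^3) + 8β^3 = 28 − 20β^3.
So β^3 ≥ 15/20 = 3/4, giving β ≥ (3/4)^(1/3) ≈ 0.909.

0.909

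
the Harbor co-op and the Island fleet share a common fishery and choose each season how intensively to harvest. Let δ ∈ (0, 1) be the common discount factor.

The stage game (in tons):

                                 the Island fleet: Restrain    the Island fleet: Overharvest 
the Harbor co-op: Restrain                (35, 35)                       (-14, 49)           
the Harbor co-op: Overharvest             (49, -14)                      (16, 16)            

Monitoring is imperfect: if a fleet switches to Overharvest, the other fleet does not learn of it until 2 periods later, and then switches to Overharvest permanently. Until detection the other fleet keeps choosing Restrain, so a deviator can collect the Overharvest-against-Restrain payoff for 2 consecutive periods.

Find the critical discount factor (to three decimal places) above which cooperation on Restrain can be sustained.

0.651

The best deviation is to choose Overharvest for all 2 undetected periods, earning 49 each, then 16 forever once detected.
Deviation value: 49(1−δ^2)/(1−δ) + 16δ^2/(1−δ); cooperation value: 35/(1−δ).
IC: 35 ≥ 49(1−δ^2) + 16δ^2 = 49 − 33δ^2.
So δ^2 ≥ 14/33, giving δ ≥ (14/33)^(1/2) ≈ 0.651.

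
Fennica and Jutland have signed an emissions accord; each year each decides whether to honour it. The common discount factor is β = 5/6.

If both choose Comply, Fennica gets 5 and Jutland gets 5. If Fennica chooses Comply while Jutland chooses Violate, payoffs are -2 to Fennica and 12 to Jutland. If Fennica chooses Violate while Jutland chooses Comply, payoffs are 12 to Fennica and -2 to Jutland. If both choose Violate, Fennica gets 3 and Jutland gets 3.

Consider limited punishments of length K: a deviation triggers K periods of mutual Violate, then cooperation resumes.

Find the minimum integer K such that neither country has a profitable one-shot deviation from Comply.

Need Σ_{k=1}^{K} β^k ≥ (12−5)/(5−3) = 3.5000 at β = 5/6.
At K = 6 the sum is 3.3255 < 3.5000; at K = 7 it is 3.6046 ≥ 3.5000.
So the minimum punishment length is K = 7.

7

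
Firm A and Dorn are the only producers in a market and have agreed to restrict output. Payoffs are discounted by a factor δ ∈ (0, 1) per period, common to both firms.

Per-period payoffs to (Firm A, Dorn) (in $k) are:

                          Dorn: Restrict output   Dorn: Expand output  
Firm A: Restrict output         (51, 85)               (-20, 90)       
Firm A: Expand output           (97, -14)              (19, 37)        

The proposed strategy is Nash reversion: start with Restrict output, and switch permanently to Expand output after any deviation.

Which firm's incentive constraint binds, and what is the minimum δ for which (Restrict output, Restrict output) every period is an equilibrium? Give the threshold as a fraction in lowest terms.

Firm A; δ ≥ 23/39

Firm A: cooperation gives 51 each period; deviation gives 97 once then 19 forever.
  51/(1−δ) ≥ 97 + 19δ/(1−δ) ⇒ δ ≥ 46/78 = 23/39.
Dorn: cooperation gives 85 each period; deviation gives 90 once then 37 forever.
  δ ≥ 5/53.
Both must hold, so the binding constraint is Firm A's: δ ≥ 23/39.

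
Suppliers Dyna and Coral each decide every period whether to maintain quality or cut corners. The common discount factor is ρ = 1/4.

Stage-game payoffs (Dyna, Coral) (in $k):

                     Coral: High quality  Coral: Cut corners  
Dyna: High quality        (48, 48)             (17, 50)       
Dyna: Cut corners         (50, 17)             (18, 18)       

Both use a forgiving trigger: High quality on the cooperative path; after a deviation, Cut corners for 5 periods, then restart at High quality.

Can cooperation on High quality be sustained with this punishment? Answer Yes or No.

Yes

Comparing payoff streams over the 6 periods until play realigns: cooperate → 48(1+ρ+…+ρ^5); deviate → 50 + 18(ρ+…+ρ^5).
Cooperation is sustained iff (48−18)(ρ+…+ρ^5) ≥ 50−48.
ρ+…+ρ^5 = 1/4·(1−(1/4)^5)/(1−1/4) = 0.3330, and (50−48)/(48−18) = 0.0667.
0.3330 ≥ 0.0667, so cooperation is sustainable.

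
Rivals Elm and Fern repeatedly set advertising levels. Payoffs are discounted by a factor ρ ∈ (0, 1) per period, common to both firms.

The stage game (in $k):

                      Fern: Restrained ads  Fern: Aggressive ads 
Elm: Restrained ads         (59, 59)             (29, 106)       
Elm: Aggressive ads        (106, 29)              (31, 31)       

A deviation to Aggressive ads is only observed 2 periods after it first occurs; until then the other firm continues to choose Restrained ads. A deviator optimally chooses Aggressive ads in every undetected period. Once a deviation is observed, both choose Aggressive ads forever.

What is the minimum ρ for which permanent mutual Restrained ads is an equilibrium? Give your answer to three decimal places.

0.792

The best deviation is to choose Aggressive ads for all 2 undetected periods, earning 106 each, then 31 forever once detected.
Deviation value: 106(1−ρ^2)/(1−ρ) + 31ρ^2/(1−ρ); cooperation value: 59/(1−ρ).
IC: 59 ≥ 106(1−ρ^2) + 31ρ^2 = 106 − 75ρ^2.
So ρ^2 ≥ 47/75, giving ρ ≥ (47/75)^(1/2) ≈ 0.792.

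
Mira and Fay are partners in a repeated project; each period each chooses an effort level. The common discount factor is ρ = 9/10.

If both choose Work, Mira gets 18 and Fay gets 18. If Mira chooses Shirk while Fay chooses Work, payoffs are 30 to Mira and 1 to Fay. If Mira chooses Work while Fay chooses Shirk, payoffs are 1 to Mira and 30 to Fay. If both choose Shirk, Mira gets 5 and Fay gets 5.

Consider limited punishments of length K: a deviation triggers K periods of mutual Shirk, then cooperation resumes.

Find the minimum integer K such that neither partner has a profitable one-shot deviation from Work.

No profitable deviation requires (18−5)(ρ+…+ρ^K) ≥ 30−18, i.e. ρ+…+ρ^K ≥ 12/13 ≈ 0.9231.
With ρ = 9/10, the partial sums are K=1: 0.9000, K=2: 1.7100.
K = 2 is the first length at which the sum reaches 0.9231.

2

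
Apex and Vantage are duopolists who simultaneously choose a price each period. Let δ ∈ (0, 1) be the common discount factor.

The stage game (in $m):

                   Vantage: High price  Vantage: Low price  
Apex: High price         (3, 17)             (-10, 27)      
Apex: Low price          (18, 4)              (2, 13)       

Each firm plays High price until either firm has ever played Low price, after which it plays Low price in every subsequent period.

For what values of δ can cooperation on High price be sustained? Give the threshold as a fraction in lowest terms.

Apex's threshold: (18−3)/(18−2) = 15/16.
Vantage's threshold: (27−17)/(27−13) = 5/7.
15/16 > 5/7, so Apex binds and δ* = 15/16.

15/16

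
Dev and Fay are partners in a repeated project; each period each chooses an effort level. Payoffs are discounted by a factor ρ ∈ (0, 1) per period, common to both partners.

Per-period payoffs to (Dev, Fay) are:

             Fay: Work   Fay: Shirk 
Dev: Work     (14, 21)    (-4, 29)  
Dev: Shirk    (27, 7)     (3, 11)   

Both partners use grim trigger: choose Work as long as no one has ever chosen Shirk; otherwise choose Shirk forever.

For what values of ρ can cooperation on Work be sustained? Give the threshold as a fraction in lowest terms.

For Dev: deviation gain 27−14 = 13, per-period punishment loss 14−3 = 11. IC gives ρ ≥ 13/24.
For Fay: gain 8, loss 10 per period, so ρ ≥ 8/18 = 4/9.
The tighter constraint is Dev's, so cooperation needs ρ ≥ 13/24.

13/24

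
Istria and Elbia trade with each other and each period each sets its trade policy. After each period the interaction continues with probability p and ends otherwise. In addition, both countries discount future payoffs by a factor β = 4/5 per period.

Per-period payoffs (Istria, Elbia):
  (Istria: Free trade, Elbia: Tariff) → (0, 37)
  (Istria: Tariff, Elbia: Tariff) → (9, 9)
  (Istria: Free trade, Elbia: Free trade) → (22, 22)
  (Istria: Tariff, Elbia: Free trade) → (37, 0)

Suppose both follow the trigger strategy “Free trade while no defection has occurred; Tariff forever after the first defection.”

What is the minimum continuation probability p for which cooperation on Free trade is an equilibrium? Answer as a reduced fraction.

75/112

Expected continuation weight on next period's payoff is β·p = 4/5·p, which plays the role of the discount factor.
Cooperation requires 4/5·p ≥ (37−22)/(37−9) = 15/28, hence p ≥ 75/112.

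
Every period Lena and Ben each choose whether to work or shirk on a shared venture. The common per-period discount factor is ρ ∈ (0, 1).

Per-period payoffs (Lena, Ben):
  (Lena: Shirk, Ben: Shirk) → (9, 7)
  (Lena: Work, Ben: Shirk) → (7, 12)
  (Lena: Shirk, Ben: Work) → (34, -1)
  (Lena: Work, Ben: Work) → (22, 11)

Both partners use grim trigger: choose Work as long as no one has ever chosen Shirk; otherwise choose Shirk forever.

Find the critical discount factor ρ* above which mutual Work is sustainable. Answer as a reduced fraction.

12/25

For Lena: deviation gain 34−22 = 12, per-period punishment loss 22−9 = 13. IC gives ρ ≥ 12/25.
For Ben: gain 1, loss 4 per period, so ρ ≥ 1/5.
The tighter constraint is Lena's, so cooperation needs ρ ≥ 12/25.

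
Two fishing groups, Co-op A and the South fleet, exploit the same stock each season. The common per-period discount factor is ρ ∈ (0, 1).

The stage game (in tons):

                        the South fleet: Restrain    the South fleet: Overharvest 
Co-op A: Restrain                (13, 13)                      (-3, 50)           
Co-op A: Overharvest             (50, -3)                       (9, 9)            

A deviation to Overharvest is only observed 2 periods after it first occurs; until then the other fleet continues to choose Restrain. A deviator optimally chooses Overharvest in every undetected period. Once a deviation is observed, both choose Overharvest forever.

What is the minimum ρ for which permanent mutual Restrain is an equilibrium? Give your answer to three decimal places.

0.950

The best deviation is to choose Overharvest for all 2 undetected periods, earning 50 each, then 9 forever once detected.
Deviation value: 50(1−ρ^2)/(1−ρ) + 9ρ^2/(1−ρ); cooperation value: 13/(1−ρ).
IC: 13 ≥ 50(1−ρ^2) + 9ρ^2 = 50 − 41ρ^2.
So ρ^2 ≥ 37/41, giving ρ ≥ (37/41)^(1/2) ≈ 0.950.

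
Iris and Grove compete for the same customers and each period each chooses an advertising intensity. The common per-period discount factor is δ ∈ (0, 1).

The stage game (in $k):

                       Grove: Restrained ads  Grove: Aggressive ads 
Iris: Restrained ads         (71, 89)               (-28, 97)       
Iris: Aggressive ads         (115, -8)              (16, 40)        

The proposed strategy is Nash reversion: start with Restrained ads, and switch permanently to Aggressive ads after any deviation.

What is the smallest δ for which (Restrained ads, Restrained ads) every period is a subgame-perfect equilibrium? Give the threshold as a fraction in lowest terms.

4/9

For Iris: deviation gain 115−71 = 44, per-period punishment loss 71−16 = 55. IC gives δ ≥ 44/99 = 4/9.
For Grove: gain 8, loss 49 per period, so δ ≥ 8/57.
The tighter constraint is Iris's, so cooperation needs δ ≥ 4/9.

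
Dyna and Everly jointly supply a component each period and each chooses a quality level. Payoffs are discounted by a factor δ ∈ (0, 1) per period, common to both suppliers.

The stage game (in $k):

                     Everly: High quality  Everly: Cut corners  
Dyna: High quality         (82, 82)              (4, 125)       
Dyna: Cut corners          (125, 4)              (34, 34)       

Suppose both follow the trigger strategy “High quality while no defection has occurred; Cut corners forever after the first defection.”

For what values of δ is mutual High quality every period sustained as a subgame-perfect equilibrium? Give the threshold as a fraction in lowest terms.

43/91

82/(1−δ) ≥ 125 + 34δ/(1−δ)
82 ≥ 125 − 91δ
δ ≥ 43/91.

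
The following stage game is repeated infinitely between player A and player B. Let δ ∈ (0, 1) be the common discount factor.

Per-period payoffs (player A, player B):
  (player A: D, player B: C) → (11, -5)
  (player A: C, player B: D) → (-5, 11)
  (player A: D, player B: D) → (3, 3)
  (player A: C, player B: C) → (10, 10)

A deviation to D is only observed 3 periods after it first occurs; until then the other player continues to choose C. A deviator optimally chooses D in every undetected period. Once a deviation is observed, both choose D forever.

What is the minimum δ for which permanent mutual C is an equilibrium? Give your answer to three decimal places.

The best deviation is to choose D for all 3 undetected periods, earning 11 each, then 3 forever once detected.
Deviation value: 11(1−δ^3)/(1−δ) + 3δ^3/(1−δ); cooperation value: 10/(1−δ).
IC: 10 ≥ 11(1−δ^3) + 3δ^3 = 11 − 8δ^3.
So δ^3 ≥ 1/8, giving δ ≥ (1/8)^(1/3) ≈ 0.500.

0.500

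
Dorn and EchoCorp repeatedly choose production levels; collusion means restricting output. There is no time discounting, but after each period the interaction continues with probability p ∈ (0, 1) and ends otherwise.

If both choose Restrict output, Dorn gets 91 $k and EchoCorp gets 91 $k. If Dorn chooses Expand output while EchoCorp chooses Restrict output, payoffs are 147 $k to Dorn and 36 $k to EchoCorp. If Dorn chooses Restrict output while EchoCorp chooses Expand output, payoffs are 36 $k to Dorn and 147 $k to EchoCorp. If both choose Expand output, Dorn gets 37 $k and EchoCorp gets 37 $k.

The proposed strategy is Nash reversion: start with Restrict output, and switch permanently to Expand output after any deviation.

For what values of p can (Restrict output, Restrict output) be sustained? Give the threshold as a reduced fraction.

With no time discounting, the continuation probability p plays the role of the discount factor.
Grim-trigger IC: 91/(1−p) ≥ 147 + 37p/(1−p) ⇒ p ≥ (147−91)/(147−37) = 28/55.

28/55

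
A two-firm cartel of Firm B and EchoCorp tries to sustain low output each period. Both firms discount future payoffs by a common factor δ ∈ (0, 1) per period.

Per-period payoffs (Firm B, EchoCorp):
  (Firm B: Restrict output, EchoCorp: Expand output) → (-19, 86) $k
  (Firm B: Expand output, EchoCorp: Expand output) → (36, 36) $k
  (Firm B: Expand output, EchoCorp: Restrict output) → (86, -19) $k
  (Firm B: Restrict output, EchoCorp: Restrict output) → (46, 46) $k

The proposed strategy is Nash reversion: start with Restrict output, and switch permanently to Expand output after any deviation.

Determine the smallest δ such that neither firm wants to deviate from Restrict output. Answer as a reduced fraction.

4/5

One-period gain from deviating is 86 − 46 = 40. The loss is 46 − 36 = 10 in every subsequent period, with present value 10·δ/(1−δ).
Deviation is unprofitable when 10·δ/(1−δ) ≥ 40, i.e. δ/(1−δ) ≥ 4.
Equivalently δ ≥ 40/(40+10) = 4/5.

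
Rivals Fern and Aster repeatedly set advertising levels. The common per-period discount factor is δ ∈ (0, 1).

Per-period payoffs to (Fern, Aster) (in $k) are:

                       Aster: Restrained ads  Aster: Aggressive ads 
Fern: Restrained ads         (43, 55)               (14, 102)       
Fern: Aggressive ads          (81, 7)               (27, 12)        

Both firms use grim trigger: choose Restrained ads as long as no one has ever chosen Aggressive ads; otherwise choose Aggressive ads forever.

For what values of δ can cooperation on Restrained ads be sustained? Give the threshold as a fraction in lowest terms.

19/27

Fern's threshold: (81−43)/(81−27) = 19/27.
Aster's threshold: (102−55)/(102−12) = 47/90.
19/27 > 47/90, so Fern binds and δ* = 19/27.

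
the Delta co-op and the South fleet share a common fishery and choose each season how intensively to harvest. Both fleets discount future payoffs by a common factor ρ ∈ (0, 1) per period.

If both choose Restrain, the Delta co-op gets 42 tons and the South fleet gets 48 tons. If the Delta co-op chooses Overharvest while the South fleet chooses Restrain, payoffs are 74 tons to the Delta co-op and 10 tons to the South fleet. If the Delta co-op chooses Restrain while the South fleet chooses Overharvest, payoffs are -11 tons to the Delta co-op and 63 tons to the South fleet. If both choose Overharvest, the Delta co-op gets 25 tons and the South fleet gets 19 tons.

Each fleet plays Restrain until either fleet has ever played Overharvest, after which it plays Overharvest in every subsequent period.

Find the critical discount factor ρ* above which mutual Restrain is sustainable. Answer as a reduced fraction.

32/49

the Delta co-op: cooperation gives 42 each period; deviation gives 74 once then 25 forever.
  42/(1−ρ) ≥ 74 + 25ρ/(1−ρ) ⇒ ρ ≥ 32/49.
the South fleet: cooperation gives 48 each period; deviation gives 63 once then 19 forever.
  ρ ≥ 15/44.
Both must hold, so the binding constraint is the Delta co-op's: ρ ≥ 32/49.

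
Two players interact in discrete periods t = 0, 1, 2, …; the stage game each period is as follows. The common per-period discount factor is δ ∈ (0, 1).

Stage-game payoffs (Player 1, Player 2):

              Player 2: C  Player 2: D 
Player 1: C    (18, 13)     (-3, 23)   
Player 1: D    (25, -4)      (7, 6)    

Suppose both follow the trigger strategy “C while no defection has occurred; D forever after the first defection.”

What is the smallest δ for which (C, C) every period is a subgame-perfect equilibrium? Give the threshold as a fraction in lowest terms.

10/17

Player 1: cooperation gives 18 each period; deviation gives 25 once then 7 forever.
  18/(1−δ) ≥ 25 + 7δ/(1−δ) ⇒ δ ≥ 7/18.
Player 2: cooperation gives 13 each period; deviation gives 23 once then 6 forever.
  δ ≥ 10/17.
Both must hold, so the binding constraint is Player 2's: δ ≥ 10/17.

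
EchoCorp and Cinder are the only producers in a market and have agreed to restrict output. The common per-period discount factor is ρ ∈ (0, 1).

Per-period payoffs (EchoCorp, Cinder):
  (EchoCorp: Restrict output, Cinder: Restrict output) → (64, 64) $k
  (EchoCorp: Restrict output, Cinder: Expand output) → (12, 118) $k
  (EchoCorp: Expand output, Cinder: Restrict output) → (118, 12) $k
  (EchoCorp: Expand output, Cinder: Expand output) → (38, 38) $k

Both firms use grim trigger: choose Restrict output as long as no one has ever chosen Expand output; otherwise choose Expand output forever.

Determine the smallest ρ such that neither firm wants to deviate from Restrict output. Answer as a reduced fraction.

One-period gain from deviating is 118 − 64 = 54. The loss is 64 − 38 = 26 in every subsequent period, with present value 26·ρ/(1−ρ).
Deviation is unprofitable when 26·ρ/(1−ρ) ≥ 54, i.e. ρ/(1−ρ) ≥ 27/13.
Equivalently ρ ≥ 54/(54+26) = 27/40.

27/40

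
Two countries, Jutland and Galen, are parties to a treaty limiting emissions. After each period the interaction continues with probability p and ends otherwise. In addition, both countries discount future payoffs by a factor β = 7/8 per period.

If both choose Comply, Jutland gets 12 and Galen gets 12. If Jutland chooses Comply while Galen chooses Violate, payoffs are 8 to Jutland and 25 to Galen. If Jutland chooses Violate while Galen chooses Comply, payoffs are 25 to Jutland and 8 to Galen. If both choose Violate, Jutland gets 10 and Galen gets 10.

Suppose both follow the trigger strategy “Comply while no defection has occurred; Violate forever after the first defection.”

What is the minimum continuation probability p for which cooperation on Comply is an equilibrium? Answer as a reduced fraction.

Expected continuation weight on next period's payoff is β·p = 7/8·p, which plays the role of the discount factor.
Cooperation requires 7/8·p ≥ (25−12)/(25−10) = 13/15, hence p ≥ 104/105.

104/105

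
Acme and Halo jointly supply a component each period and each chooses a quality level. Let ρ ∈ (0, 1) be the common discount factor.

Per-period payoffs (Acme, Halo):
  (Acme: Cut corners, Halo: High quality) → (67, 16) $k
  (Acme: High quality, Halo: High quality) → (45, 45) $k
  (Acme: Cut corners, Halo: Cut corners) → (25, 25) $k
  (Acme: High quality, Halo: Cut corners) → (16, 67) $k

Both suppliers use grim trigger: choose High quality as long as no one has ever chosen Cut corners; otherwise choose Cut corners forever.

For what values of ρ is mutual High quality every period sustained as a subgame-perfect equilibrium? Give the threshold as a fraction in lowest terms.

One-period gain from deviating is 67 − 45 = 22. The loss is 45 − 25 = 20 in every subsequent period, with present value 20·ρ/(1−ρ).
Deviation is unprofitable when 20·ρ/(1−ρ) ≥ 22, i.e. ρ/(1−ρ) ≥ 11/10.
Equivalently ρ ≥ 22/(22+20) = 11/21.

11/21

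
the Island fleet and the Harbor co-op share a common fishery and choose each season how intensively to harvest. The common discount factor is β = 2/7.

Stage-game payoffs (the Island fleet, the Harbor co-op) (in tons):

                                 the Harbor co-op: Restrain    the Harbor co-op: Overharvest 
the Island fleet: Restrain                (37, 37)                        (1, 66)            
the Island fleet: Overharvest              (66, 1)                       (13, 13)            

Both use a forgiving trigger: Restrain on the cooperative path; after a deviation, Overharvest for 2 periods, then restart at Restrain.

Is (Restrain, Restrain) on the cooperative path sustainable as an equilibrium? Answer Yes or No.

IC: β+…+β^2 ≥ (66−37)/(37−13) = 29/24.
At β = 2/7: partial sum = 0.3673 < 1.2083. Cooperation not sustainable.

No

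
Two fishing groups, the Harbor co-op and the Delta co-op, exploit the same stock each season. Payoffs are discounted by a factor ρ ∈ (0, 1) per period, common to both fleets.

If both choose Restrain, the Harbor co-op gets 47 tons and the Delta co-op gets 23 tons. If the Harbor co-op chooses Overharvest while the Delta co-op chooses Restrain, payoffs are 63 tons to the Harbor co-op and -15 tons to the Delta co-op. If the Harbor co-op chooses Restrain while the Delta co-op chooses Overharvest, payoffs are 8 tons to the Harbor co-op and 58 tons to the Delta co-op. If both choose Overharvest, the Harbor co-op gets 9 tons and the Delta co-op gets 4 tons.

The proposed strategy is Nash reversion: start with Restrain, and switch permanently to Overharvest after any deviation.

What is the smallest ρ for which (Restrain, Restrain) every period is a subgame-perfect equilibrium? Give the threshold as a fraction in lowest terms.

the Harbor co-op's threshold: (63−47)/(63−9) = 8/27.
the Delta co-op's threshold: (58−23)/(58−4) = 35/54.
8/27 < 35/54, so the Delta co-op binds and ρ* = 35/54.

35/54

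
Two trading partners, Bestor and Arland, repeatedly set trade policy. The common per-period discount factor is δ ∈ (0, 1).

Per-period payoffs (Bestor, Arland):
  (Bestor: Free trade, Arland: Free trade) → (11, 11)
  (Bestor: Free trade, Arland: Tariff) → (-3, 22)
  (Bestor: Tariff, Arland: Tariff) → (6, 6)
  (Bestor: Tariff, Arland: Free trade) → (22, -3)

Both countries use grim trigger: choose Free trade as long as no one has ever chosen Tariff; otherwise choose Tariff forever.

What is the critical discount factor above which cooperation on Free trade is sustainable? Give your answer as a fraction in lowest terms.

11/16

Cooperation forever yields 11 each period: 11/(1−δ).
Deviating yields 22 once, then 6 forever: 22 + 6δ/(1−δ).
No profitable deviation requires 11/(1−δ) ≥ 22 + 6δ/(1−δ).
Multiplying by (1−δ): 11 ≥ 22(1−δ) + 6δ = 22 − 16δ.
So 16δ ≥ 11, i.e. δ ≥ 11/16.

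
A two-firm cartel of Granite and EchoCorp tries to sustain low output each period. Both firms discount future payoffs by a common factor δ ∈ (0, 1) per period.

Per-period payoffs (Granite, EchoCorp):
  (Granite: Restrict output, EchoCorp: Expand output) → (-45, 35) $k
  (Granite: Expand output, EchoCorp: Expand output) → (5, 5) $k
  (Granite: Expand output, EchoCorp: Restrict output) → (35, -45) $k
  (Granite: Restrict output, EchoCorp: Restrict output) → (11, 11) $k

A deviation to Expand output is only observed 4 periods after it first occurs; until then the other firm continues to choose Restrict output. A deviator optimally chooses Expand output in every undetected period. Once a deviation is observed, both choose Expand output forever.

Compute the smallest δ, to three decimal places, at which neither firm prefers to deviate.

The best deviation is to choose Expand output for all 4 undetected periods, earning 35 each, then 5 forever once detected.
Deviation value: 35(1−δ^4)/(1−δ) + 5δ^4/(1−δ); cooperation value: 11/(1−δ).
IC: 11 ≥ 35(1−δ^4) + 5δ^4 = 35 − 30δ^4.
So δ^4 ≥ 24/30 = 4/5, giving δ ≥ (4/5)^(1/4) ≈ 0.946.

0.946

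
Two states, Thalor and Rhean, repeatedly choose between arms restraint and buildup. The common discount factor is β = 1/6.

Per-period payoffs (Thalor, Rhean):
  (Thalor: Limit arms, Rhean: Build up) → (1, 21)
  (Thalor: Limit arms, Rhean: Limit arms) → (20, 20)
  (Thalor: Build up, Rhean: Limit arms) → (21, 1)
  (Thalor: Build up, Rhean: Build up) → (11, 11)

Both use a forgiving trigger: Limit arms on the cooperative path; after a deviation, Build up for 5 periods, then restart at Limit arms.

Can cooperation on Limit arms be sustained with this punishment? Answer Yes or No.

Yes

Comparing payoff streams over the 6 periods until play realigns: cooperate → 20(1+β+…+β^5); deviate → 21 + 11(β+…+β^5).
Cooperation is sustained iff (20−11)(β+…+β^5) ≥ 21−20.
β+…+β^5 = 1/6·(1−(1/6)^5)/(1−1/6) = 0.2000, and (21−20)/(20−11) = 0.1111.
0.2000 ≥ 0.1111, so cooperation is sustainable.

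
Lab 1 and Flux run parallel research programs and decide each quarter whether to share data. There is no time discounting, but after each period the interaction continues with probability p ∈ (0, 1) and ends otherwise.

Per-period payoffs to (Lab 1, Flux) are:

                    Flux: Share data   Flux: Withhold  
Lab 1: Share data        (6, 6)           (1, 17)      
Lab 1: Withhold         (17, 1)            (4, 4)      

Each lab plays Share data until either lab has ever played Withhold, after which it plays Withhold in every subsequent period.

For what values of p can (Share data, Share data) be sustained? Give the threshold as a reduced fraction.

11/13

Expected cooperation value is 6 + p·6 + p²·6 + … = 6/(1−p); deviation gives 17 + p·4/(1−p).
6 ≥ 17(1−p) + 4p ⇒ 13p ≥ 11 ⇒ p ≥ 11/13.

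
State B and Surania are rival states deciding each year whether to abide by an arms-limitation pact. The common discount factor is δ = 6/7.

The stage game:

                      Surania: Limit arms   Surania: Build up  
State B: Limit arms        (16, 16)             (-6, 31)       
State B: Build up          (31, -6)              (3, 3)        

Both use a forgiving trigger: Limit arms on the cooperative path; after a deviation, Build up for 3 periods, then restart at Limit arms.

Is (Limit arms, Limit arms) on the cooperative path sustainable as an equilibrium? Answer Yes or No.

Yes

IC: δ+…+δ^3 ≥ (31−16)/(16−3) = 15/13.
At δ = 6/7: partial sum = 2.2216 ≥ 1.1538. Cooperation sustainable.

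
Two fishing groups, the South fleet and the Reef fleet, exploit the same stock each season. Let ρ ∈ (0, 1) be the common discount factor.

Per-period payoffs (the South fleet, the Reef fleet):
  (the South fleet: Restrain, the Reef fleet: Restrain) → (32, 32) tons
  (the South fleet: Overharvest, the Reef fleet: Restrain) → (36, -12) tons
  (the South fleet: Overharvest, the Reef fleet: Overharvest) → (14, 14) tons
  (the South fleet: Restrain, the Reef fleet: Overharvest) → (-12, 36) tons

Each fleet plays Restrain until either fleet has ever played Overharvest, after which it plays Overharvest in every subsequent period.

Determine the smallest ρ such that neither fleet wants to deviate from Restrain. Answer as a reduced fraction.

2/11

Under grim trigger the critical discount factor is (T−C)/(T−P) with T = 36, C = 32, P = 14.
ρ* = (36−32)/(36−14) = 4/22 = 2/11.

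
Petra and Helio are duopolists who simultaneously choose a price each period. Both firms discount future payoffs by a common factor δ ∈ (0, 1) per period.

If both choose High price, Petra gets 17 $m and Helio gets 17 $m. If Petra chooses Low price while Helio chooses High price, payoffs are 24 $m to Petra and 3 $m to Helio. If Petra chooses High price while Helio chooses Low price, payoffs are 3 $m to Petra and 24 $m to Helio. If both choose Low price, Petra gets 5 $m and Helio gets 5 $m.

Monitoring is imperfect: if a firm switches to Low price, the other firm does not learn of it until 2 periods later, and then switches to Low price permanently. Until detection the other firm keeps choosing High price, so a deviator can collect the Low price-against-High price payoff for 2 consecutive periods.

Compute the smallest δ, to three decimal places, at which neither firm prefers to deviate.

0.607

A deviator earns 24 for 2 periods, then 5 forever; cooperating earns 17 forever. Multiplying the IC by (1−δ):
17 ≥ 24(1−δ^2) + 5δ^2, so 19·δ^2 ≥ 7 and δ^2 ≥ 7/19.
δ ≥ (7/19)^(1/2) ≈ 0.607.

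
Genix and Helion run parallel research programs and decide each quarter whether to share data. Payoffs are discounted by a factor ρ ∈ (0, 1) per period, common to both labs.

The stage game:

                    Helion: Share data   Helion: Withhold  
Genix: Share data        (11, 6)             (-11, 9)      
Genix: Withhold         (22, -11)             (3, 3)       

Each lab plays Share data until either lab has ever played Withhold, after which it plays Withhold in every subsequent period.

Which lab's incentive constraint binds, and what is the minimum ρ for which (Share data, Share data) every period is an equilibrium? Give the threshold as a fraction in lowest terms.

Genix; ρ ≥ 11/19

Genix: cooperation gives 11 each period; deviation gives 22 once then 3 forever.
  11/(1−ρ) ≥ 22 + 3ρ/(1−ρ) ⇒ ρ ≥ 11/19.
Helion: cooperation gives 6 each period; deviation gives 9 once then 3 forever.
  ρ ≥ 3/6 = 1/2.
Both must hold, so the binding constraint is Genix's: ρ ≥ 11/19.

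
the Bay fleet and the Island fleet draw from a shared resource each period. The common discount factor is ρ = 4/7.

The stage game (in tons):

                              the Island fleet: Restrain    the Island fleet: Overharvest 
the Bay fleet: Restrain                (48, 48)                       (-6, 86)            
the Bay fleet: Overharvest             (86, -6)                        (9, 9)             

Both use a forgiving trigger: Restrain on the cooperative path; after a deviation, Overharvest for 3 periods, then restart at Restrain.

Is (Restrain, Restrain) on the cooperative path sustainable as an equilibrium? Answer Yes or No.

Yes

A one-shot deviation gives 86 now, then 9 for 3 periods, then back to 48.
Gain from deviating: (86−48) today; loss: (48−9) in each of the next 3 periods.
No-deviation condition: (48−9)(ρ+…+ρ^3) ≥ 86−48, i.e. ρ+…+ρ^3 ≥ 38/39.
At ρ = 4/7: ρ+…+ρ^3 = 1.0845 ≥ 0.9744.
So cooperation is sustainable.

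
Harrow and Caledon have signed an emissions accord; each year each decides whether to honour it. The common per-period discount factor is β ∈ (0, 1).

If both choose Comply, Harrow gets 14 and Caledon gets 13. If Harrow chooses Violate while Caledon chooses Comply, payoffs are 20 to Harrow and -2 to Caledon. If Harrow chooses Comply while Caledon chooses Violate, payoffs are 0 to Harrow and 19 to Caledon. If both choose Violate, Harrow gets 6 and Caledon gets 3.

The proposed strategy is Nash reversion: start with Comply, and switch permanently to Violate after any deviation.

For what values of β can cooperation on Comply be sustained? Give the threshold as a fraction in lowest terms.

3/7

For Harrow: deviation gain 20−14 = 6, per-period punishment loss 14−6 = 8. IC gives β ≥ 6/14 = 3/7.
For Caledon: gain 6, loss 10 per period, so β ≥ 6/16 = 3/8.
The tighter constraint is Harrow's, so cooperation needs β ≥ 3/7.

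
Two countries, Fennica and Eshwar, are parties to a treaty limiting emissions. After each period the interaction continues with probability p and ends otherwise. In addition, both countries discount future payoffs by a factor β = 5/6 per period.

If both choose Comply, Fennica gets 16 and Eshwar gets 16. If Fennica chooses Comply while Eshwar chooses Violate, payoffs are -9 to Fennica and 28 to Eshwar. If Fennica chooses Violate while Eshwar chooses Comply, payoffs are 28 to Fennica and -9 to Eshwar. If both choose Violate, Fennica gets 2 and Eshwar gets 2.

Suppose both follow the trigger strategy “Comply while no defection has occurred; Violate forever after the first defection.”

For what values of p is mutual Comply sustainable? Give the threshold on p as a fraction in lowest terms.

With continuation probability p and discount β, the effective per-period discount factor is βp.
Grim-trigger IC: βp ≥ (28−16)/(28−2) = 6/13.
So p ≥ (6/13)/(5/6) = 36/65.

36/65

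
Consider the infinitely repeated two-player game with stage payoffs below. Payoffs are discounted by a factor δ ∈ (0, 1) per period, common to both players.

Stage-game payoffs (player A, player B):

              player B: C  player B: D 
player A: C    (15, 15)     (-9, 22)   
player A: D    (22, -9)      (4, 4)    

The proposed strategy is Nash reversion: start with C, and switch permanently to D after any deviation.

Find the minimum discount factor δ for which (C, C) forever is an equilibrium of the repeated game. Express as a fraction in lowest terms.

7/18

One-period gain from deviating is 22 − 15 = 7. The loss is 15 − 4 = 11 in every subsequent period, with present value 11·δ/(1−δ).
Deviation is unprofitable when 11·δ/(1−δ) ≥ 7, i.e. δ/(1−δ) ≥ 7/11.
Equivalently δ ≥ 7/(7+11) = 7/18.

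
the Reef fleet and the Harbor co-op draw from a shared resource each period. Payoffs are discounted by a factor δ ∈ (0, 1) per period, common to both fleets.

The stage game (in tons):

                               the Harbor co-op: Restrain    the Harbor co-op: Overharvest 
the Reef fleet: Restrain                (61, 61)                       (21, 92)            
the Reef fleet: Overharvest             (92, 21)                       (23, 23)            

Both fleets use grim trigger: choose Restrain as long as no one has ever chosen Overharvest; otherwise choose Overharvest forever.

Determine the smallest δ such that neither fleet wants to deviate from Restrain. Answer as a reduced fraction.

31/69

Cooperation forever yields 61 each period: 61/(1−δ).
Deviating yields 92 once, then 23 forever: 92 + 23δ/(1−δ).
No profitable deviation requires 61/(1−δ) ≥ 92 + 23δ/(1−δ).
Multiplying by (1−δ): 61 ≥ 92(1−δ) + 23δ = 92 − 69δ.
So 69δ ≥ 31, i.e. δ ≥ 31/69.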